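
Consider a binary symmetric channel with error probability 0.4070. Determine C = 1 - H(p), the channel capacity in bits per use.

For BSC with error probability p:
C = 1 - H(p) where H(p) is binary entropy
H(0.4070) = -0.4070 × log₂(0.4070) - 0.5930 × log₂(0.5930)
H(p) = 0.9749
C = 1 - 0.9749 = 0.0251 bits/use


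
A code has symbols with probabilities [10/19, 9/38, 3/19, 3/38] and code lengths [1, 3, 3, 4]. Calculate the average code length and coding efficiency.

Average length L = Σ p_i × l_i = 2.0263 bits
Entropy H = 1.6892 bits
Efficiency η = H/L × 100% = 83.36%


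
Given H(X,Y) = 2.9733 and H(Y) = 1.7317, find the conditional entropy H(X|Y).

Chain rule: H(X,Y) = H(X|Y) + H(Y)
H(X|Y) = H(X,Y) - H(Y) = 2.9733 - 1.7317 = 1.2416 bits


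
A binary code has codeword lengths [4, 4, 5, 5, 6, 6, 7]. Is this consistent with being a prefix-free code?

Kraft inequality: Σ 2^(-l_i) ≤ 1 for prefix-free code
Calculating: 2^(-4) + 2^(-4) + 2^(-5) + 2^(-5) + 2^(-6) + 2^(-6) + 2^(-7)
= 0.0625 + 0.0625 + 0.03125 + 0.03125 + 0.015625 + 0.015625 + 0.0078125
= 0.2266
Since 0.2266 ≤ 1, prefix-free code exists


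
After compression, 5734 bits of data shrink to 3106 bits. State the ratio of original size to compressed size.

Compression ratio = Original / Compressed
= 5734 / 3106 = 1.85:1


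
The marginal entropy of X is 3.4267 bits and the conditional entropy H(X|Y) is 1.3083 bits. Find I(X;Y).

I(X;Y) = H(X) - H(X|Y)
I(X;Y) = 3.4267 - 1.3083 = 2.1184 bits


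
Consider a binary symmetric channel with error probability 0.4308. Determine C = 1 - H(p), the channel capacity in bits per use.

For BSC with error probability p:
C = 1 - H(p) where H(p) is binary entropy
H(0.4308) = -0.4308 × log₂(0.4308) - 0.5692 × log₂(0.5692)
H(p) = 0.9861
C = 1 - 0.9861 = 0.0139 bits/use


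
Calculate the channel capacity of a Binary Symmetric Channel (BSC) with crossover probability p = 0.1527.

For BSC with error probability p:
C = 1 - H(p) where H(p) is binary entropy
H(0.1527) = -0.1527 × log₂(0.1527) - 0.8473 × log₂(0.8473)
H(p) = 0.6166
C = 1 - 0.6166 = 0.3834 bits/use


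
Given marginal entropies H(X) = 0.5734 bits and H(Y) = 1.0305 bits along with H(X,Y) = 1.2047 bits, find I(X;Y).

I(X;Y) = H(X) + H(Y) - H(X,Y)
I(X;Y) = 0.5734 + 1.0305 - 1.2047 = 0.3992 bits


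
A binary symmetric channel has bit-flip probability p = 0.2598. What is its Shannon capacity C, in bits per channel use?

For BSC with error probability p:
C = 1 - H(p) where H(p) is binary entropy
H(0.2598) = -0.2598 × log₂(0.2598) - 0.7402 × log₂(0.7402)
H(p) = 0.8264
C = 1 - 0.8264 = 0.1736 bits/use


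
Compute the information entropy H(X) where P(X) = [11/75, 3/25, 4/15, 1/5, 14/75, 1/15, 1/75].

H(X) = -Σ p(x) log₂ p(x)
  -11/75 × log₂(11/75) = 0.4062
  -3/25 × log₂(3/25) = 0.3671
  -4/15 × log₂(4/15) = 0.5085
  -1/5 × log₂(1/5) = 0.4644
  -14/75 × log₂(14/75) = 0.4520
  -1/15 × log₂(1/15) = 0.2605
  -1/75 × log₂(1/75) = 0.0831
H(X) = 2.5417 bits


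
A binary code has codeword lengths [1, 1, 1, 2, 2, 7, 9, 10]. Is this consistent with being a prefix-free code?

Kraft inequality: Σ 2^(-l_i) ≤ 1 for prefix-free code
Calculating: 2^(-1) + 2^(-1) + 2^(-1) + 2^(-2) + 2^(-2) + 2^(-7) + 2^(-9) + 2^(-10)
= 0.5 + 0.5 + 0.5 + 0.25 + 0.25 + 0.0078125 + 0.001953125 + 0.0009765625
= 2.0107
Since 2.0107 > 1, prefix-free code does not exist


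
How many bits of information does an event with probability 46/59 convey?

Information content I(x) = -log₂(p(x))
I = -log₂(46/59) = -log₂(0.7797)
I = 0.3591 bits


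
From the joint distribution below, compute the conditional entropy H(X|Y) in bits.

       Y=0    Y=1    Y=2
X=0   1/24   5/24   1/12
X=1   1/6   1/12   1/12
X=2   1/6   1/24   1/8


H(X|Y) = Σ_y p(y) H(X|Y=y)
  p(Y=0) = 3/8, H(X|Y=0) = 1.3921
  p(Y=1) = 1/3, H(X|Y=1) = 1.2988
  p(Y=2) = 7/24, H(X|Y=2) = 1.5567
H(X|Y) = 0.3750×1.3921 + 0.3333×1.2988 + 0.2917×1.5567 = 1.4090 bits


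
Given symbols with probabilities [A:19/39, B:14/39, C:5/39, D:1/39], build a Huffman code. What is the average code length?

Huffman tree construction:
Combine smallest probabilities repeatedly
Resulting codes:
  A: 0 (length 1)
  B: 11 (length 2)
  C: 101 (length 3)
  D: 100 (length 3)
Average length = Σ p(s) × length(s) = 1.6667 bits


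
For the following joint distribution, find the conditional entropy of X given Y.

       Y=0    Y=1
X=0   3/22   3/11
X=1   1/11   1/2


H(X|Y) = Σ_y p(y) H(X|Y=y)
  p(Y=0) = 5/22, H(X|Y=0) = 0.9710
  p(Y=1) = 17/22, H(X|Y=1) = 0.9367
H(X|Y) = 0.2273×0.9710 + 0.7727×0.9367 = 0.9445 bits


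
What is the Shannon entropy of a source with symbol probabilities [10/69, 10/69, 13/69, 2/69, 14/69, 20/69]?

H(X) = -Σ p(x) log₂ p(x)
  -10/69 × log₂(10/69) = 0.4039
  -10/69 × log₂(10/69) = 0.4039
  -13/69 × log₂(13/69) = 0.4537
  -2/69 × log₂(2/69) = 0.1481
  -14/69 × log₂(14/69) = 0.4669
  -20/69 × log₂(20/69) = 0.5179
H(X) = 2.3942 bits


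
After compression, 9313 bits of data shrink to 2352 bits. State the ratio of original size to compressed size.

Compression ratio = Original / Compressed
= 9313 / 2352 = 3.96:1


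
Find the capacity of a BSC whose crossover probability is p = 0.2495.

For BSC with error probability p:
C = 1 - H(p) where H(p) is binary entropy
H(0.2495) = -0.2495 × log₂(0.2495) - 0.7505 × log₂(0.7505)
H(p) = 0.8105
C = 1 - 0.8105 = 0.1895 bits/use


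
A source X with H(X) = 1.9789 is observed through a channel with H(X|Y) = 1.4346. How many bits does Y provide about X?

I(X;Y) = H(X) - H(X|Y)
I(X;Y) = 1.9789 - 1.4346 = 0.5443 bits


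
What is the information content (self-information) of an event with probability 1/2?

Information content I(x) = -log₂(p(x))
I = -log₂(1/2) = -log₂(0.5000)
I = 1.0000 bits


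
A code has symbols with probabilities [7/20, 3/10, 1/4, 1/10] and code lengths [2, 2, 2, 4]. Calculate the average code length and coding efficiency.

Average length L = Σ p_i × l_i = 2.2000 bits
Entropy H = 1.8834 bits
Efficiency η = H/L × 100% = 85.61%


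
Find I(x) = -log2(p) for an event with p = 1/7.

Information content I(x) = -log₂(p(x))
I = -log₂(1/7) = -log₂(0.1429)
I = 2.8074 bits


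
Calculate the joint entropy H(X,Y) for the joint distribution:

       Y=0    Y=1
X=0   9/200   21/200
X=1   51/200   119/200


H(X,Y) = -Σ p(x,y) log₂ p(x,y)
  p(0,0)=9/200: -0.0450 × log₂(0.0450) = 0.2013
  p(0,1)=21/200: -0.1050 × log₂(0.1050) = 0.3414
  p(1,0)=51/200: -0.2550 × log₂(0.2550) = 0.5027
  p(1,1)=119/200: -0.5950 × log₂(0.5950) = 0.4457
H(X,Y) = 1.4911 bits


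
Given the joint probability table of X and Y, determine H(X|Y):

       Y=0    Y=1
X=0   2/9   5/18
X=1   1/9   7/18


H(X|Y) = Σ_y p(y) H(X|Y=y)
  p(Y=0) = 1/3, H(X|Y=0) = 0.9183
  p(Y=1) = 2/3, H(X|Y=1) = 0.9799
H(X|Y) = 0.3333×0.9183 + 0.6667×0.9799 = 0.9593 bits


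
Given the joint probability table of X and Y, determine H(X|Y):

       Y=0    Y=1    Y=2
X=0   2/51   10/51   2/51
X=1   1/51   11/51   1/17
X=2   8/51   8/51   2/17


H(X|Y) = Σ_y p(y) H(X|Y=y)
  p(Y=0) = 11/51, H(X|Y=0) = 1.0958
  p(Y=1) = 29/51, H(X|Y=1) = 1.5727
  p(Y=2) = 11/51, H(X|Y=2) = 1.4354
H(X|Y) = 0.2157×1.0958 + 0.5686×1.5727 + 0.2157×1.4354 = 1.4402 bits


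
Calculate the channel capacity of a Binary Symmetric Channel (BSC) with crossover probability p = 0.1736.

For BSC with error probability p:
C = 1 - H(p) where H(p) is binary entropy
H(0.1736) = -0.1736 × log₂(0.1736) - 0.8264 × log₂(0.8264)
H(p) = 0.6659
C = 1 - 0.6659 = 0.3341 bits/use


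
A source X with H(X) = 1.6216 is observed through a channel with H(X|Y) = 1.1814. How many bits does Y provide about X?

I(X;Y) = H(X) - H(X|Y)
I(X;Y) = 1.6216 - 1.1814 = 0.4402 bits


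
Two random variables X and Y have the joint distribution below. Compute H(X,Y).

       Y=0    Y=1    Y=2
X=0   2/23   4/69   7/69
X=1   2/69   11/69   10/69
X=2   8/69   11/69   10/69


H(X,Y) = -Σ p(x,y) log₂ p(x,y)
  p(0,0)=2/23: -0.0870 × log₂(0.0870) = 0.3064
  p(0,1)=4/69: -0.0580 × log₂(0.0580) = 0.2382
  p(0,2)=7/69: -0.1014 × log₂(0.1014) = 0.3349
  p(1,0)=2/69: -0.0290 × log₂(0.0290) = 0.1481
  p(1,1)=11/69: -0.1594 × log₂(0.1594) = 0.4223
  p(1,2)=10/69: -0.1449 × log₂(0.1449) = 0.4039
  p(2,0)=8/69: -0.1159 × log₂(0.1159) = 0.3604
  p(2,1)=11/69: -0.1594 × log₂(0.1594) = 0.4223
  p(2,2)=10/69: -0.1449 × log₂(0.1449) = 0.4039
H(X,Y) = 3.0403 bits


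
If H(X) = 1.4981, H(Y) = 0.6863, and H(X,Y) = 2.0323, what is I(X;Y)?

I(X;Y) = H(X) + H(Y) - H(X,Y)
I(X;Y) = 1.4981 + 0.6863 - 2.0323 = 0.1521 bits


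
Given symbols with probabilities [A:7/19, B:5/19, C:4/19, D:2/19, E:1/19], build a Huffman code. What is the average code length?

Huffman tree construction:
Combine smallest probabilities repeatedly
Resulting codes:
  A: 11 (length 2)
  B: 10 (length 2)
  C: 01 (length 2)
  D: 001 (length 3)
  E: 000 (length 3)
Average length = Σ p(s) × length(s) = 2.1579 bits


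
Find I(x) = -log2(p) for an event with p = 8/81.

Information content I(x) = -log₂(p(x))
I = -log₂(8/81) = -log₂(0.0988)
I = 3.3399 bits


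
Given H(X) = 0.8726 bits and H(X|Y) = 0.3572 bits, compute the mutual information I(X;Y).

I(X;Y) = H(X) - H(X|Y)
I(X;Y) = 0.8726 - 0.3572 = 0.5154 bits


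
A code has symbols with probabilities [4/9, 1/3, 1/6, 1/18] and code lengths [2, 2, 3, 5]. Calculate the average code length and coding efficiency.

Average length L = Σ p_i × l_i = 2.3333 bits
Entropy H = 1.7108 bits
Efficiency η = H/L × 100% = 73.32%


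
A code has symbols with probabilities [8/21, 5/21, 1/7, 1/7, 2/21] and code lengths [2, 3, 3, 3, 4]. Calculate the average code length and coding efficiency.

Average length L = Σ p_i × l_i = 2.7143 bits
Entropy H = 2.1485 bits
Efficiency η = H/L × 100% = 79.16%


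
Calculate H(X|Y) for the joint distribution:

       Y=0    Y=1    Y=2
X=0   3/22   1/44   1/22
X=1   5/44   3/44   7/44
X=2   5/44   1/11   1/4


H(X|Y) = Σ_y p(y) H(X|Y=y)
  p(Y=0) = 4/11, H(X|Y=0) = 1.5794
  p(Y=1) = 2/11, H(X|Y=1) = 1.4056
  p(Y=2) = 5/11, H(X|Y=2) = 1.3367
H(X|Y) = 0.3636×1.5794 + 0.1818×1.4056 + 0.4545×1.3367 = 1.4375 bits


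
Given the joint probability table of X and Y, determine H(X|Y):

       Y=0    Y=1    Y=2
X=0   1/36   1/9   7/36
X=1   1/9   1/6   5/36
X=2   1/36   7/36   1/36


H(X|Y) = Σ_y p(y) H(X|Y=y)
  p(Y=0) = 1/6, H(X|Y=0) = 1.2516
  p(Y=1) = 17/36, H(X|Y=1) = 1.5486
  p(Y=2) = 13/36, H(X|Y=2) = 1.2957
H(X|Y) = 0.1667×1.2516 + 0.4722×1.5486 + 0.3611×1.2957 = 1.4078 bits


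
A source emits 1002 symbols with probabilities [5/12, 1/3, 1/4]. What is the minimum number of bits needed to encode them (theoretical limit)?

Entropy H = 1.5546 bits/symbol
Minimum bits = H × n = 1.5546 × 1002
= 1557.69 bits


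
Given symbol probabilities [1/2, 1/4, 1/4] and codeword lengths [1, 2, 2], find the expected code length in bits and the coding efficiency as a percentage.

Average length L = Σ p_i × l_i = 1.5000 bits
Entropy H = 1.5000 bits
Efficiency η = H/L × 100% = 100.00%


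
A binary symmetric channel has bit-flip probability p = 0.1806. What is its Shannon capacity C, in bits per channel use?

For BSC with error probability p:
C = 1 - H(p) where H(p) is binary entropy
H(0.1806) = -0.1806 × log₂(0.1806) - 0.8194 × log₂(0.8194)
H(p) = 0.6814
C = 1 - 0.6814 = 0.3186 bits/use


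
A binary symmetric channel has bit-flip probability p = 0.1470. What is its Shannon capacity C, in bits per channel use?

For BSC with error probability p:
C = 1 - H(p) where H(p) is binary entropy
H(0.1470) = -0.1470 × log₂(0.1470) - 0.8530 × log₂(0.8530)
H(p) = 0.6023
C = 1 - 0.6023 = 0.3977 bits/use


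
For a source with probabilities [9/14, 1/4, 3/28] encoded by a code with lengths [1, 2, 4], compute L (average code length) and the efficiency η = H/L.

Average length L = Σ p_i × l_i = 1.5714 bits
Entropy H = 1.2550 bits
Efficiency η = H/L × 100% = 79.87%


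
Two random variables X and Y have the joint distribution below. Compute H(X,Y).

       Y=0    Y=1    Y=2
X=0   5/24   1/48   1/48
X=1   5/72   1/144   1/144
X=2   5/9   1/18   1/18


H(X,Y) = -Σ p(x,y) log₂ p(x,y)
  p(0,0)=5/24: -0.2083 × log₂(0.2083) = 0.4715
  p(0,1)=1/48: -0.0208 × log₂(0.0208) = 0.1164
  p(0,2)=1/48: -0.0208 × log₂(0.0208) = 0.1164
  p(1,0)=5/72: -0.0694 × log₂(0.0694) = 0.2672
  p(1,1)=1/144: -0.0069 × log₂(0.0069) = 0.0498
  p(1,2)=1/144: -0.0069 × log₂(0.0069) = 0.0498
  p(2,0)=5/9: -0.5556 × log₂(0.5556) = 0.4711
  p(2,1)=1/18: -0.0556 × log₂(0.0556) = 0.2317
  p(2,2)=1/18: -0.0556 × log₂(0.0556) = 0.2317
H(X,Y) = 2.0054 bits


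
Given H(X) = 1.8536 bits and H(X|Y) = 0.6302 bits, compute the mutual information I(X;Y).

I(X;Y) = H(X) - H(X|Y)
I(X;Y) = 1.8536 - 0.6302 = 1.2234 bits


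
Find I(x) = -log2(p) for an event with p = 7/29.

Information content I(x) = -log₂(p(x))
I = -log₂(7/29) = -log₂(0.2414)
I = 2.0506 bits


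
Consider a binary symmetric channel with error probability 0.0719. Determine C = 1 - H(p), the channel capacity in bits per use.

For BSC with error probability p:
C = 1 - H(p) where H(p) is binary entropy
H(0.0719) = -0.0719 × log₂(0.0719) - 0.9281 × log₂(0.9281)
H(p) = 0.3730
C = 1 - 0.3730 = 0.6270 bits/use


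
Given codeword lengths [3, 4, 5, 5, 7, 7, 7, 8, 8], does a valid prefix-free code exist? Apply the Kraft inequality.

Kraft inequality: Σ 2^(-l_i) ≤ 1 for prefix-free code
Calculating: 2^(-3) + 2^(-4) + 2^(-5) + 2^(-5) + 2^(-7) + 2^(-7) + 2^(-7) + 2^(-8) + 2^(-8)
= 0.125 + 0.0625 + 0.03125 + 0.03125 + 0.0078125 + 0.0078125 + 0.0078125 + 0.00390625 + 0.00390625
= 0.2812
Since 0.2812 ≤ 1, prefix-free code exists


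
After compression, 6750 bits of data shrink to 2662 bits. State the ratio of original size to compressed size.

Compression ratio = Original / Compressed
= 6750 / 2662 = 2.54:1


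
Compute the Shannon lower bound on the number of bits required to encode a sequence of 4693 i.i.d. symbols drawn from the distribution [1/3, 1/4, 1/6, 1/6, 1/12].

Entropy H = 2.1887 bits/symbol
Minimum bits = H × n = 2.1887 × 4693
= 10271.67 bits


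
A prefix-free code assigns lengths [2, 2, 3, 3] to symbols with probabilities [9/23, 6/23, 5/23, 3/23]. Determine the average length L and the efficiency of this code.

Average length L = Σ p_i × l_i = 2.3478 bits
Entropy H = 1.8973 bits
Efficiency η = H/L × 100% = 80.81%


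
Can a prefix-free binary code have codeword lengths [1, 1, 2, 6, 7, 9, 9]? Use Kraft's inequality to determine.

Kraft inequality: Σ 2^(-l_i) ≤ 1 for prefix-free code
Calculating: 2^(-1) + 2^(-1) + 2^(-2) + 2^(-6) + 2^(-7) + 2^(-9) + 2^(-9)
= 0.5 + 0.5 + 0.25 + 0.015625 + 0.0078125 + 0.001953125 + 0.001953125
= 1.2773
Since 1.2773 > 1, prefix-free code does not exist


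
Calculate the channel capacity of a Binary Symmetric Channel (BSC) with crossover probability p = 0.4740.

For BSC with error probability p:
C = 1 - H(p) where H(p) is binary entropy
H(0.4740) = -0.4740 × log₂(0.4740) - 0.5260 × log₂(0.5260)
H(p) = 0.9980
C = 1 - 0.9980 = 0.0020 bits/use


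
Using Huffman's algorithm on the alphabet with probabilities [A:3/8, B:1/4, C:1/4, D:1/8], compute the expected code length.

Huffman tree construction:
Combine smallest probabilities repeatedly
Resulting codes:
  A: 11 (length 2)
  B: 01 (length 2)
  C: 10 (length 2)
  D: 00 (length 2)
Average length = Σ p(s) × length(s) = 2.0000 bits


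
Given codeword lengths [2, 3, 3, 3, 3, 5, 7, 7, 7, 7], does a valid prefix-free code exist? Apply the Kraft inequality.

Kraft inequality: Σ 2^(-l_i) ≤ 1 for prefix-free code
Calculating: 2^(-2) + 2^(-3) + 2^(-3) + 2^(-3) + 2^(-3) + 2^(-5) + 2^(-7) + 2^(-7) + 2^(-7) + 2^(-7)
= 0.25 + 0.125 + 0.125 + 0.125 + 0.125 + 0.03125 + 0.0078125 + 0.0078125 + 0.0078125 + 0.0078125
= 0.8125
Since 0.8125 ≤ 1, prefix-free code exists


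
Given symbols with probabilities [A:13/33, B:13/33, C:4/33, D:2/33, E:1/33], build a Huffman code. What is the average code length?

Huffman tree construction:
Combine smallest probabilities repeatedly
Resulting codes:
  A: 11 (length 2)
  B: 0 (length 1)
  C: 101 (length 3)
  D: 1001 (length 4)
  E: 1000 (length 4)
Average length = Σ p(s) × length(s) = 1.9091 bits


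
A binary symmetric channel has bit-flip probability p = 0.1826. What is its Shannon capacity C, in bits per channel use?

For BSC with error probability p:
C = 1 - H(p) where H(p) is binary entropy
H(0.1826) = -0.1826 × log₂(0.1826) - 0.8174 × log₂(0.8174)
H(p) = 0.6857
C = 1 - 0.6857 = 0.3143 bits/use


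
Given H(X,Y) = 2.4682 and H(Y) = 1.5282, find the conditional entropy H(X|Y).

Chain rule: H(X,Y) = H(X|Y) + H(Y)
H(X|Y) = H(X,Y) - H(Y) = 2.4682 - 1.5282 = 0.94 bits


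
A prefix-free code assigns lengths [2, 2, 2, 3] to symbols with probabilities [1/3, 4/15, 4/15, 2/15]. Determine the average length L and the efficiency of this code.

Average length L = Σ p_i × l_i = 2.1333 bits
Entropy H = 1.9329 bits
Efficiency η = H/L × 100% = 90.61%


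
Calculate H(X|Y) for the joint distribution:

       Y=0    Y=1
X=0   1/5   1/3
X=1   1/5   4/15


H(X|Y) = Σ_y p(y) H(X|Y=y)
  p(Y=0) = 2/5, H(X|Y=0) = 1.0000
  p(Y=1) = 3/5, H(X|Y=1) = 0.9911
H(X|Y) = 0.4000×1.0000 + 0.6000×0.9911 = 0.9946 bits


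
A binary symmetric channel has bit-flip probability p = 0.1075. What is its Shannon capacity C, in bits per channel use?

For BSC with error probability p:
C = 1 - H(p) where H(p) is binary entropy
H(0.1075) = -0.1075 × log₂(0.1075) - 0.8925 × log₂(0.8925)
H(p) = 0.4923
C = 1 - 0.4923 = 0.5077 bits/use


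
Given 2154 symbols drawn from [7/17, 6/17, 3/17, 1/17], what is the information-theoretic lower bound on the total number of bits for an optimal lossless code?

Entropy H = 1.7395 bits/symbol
Minimum bits = H × n = 1.7395 × 2154
= 3746.78 bits


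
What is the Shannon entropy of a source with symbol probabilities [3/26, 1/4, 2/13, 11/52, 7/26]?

H(X) = -Σ p(x) log₂ p(x)
  -3/26 × log₂(3/26) = 0.3595
  -1/4 × log₂(1/4) = 0.5000
  -2/13 × log₂(2/13) = 0.4155
  -11/52 × log₂(11/52) = 0.4741
  -7/26 × log₂(7/26) = 0.5097
H(X) = 2.2587 bits


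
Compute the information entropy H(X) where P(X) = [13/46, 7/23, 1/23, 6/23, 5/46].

H(X) = -Σ p(x) log₂ p(x)
  -13/46 × log₂(13/46) = 0.5152
  -7/23 × log₂(7/23) = 0.5223
  -1/23 × log₂(1/23) = 0.1967
  -6/23 × log₂(6/23) = 0.5057
  -5/46 × log₂(5/46) = 0.3480
H(X) = 2.0880 bits


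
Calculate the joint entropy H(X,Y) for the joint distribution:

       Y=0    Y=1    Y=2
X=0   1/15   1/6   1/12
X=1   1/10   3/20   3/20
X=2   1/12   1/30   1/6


H(X,Y) = -Σ p(x,y) log₂ p(x,y)
  p(0,0)=1/15: -0.0667 × log₂(0.0667) = 0.2605
  p(0,1)=1/6: -0.1667 × log₂(0.1667) = 0.4308
  p(0,2)=1/12: -0.0833 × log₂(0.0833) = 0.2987
  p(1,0)=1/10: -0.1000 × log₂(0.1000) = 0.3322
  p(1,1)=3/20: -0.1500 × log₂(0.1500) = 0.4105
  p(1,2)=3/20: -0.1500 × log₂(0.1500) = 0.4105
  p(2,0)=1/12: -0.0833 × log₂(0.0833) = 0.2987
  p(2,1)=1/30: -0.0333 × log₂(0.0333) = 0.1636
  p(2,2)=1/6: -0.1667 × log₂(0.1667) = 0.4308
H(X,Y) = 3.0365 bits


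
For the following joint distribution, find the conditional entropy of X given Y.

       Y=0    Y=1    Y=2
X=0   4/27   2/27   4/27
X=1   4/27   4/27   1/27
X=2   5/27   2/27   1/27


H(X|Y) = Σ_y p(y) H(X|Y=y)
  p(Y=0) = 13/27, H(X|Y=0) = 1.5766
  p(Y=1) = 8/27, H(X|Y=1) = 1.5000
  p(Y=2) = 2/9, H(X|Y=2) = 1.2516
H(X|Y) = 0.4815×1.5766 + 0.2963×1.5000 + 0.2222×1.2516 = 1.4817 bits


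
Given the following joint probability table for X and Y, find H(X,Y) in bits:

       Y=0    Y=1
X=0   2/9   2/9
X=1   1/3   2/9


H(X,Y) = -Σ p(x,y) log₂ p(x,y)
  p(0,0)=2/9: -0.2222 × log₂(0.2222) = 0.4822
  p(0,1)=2/9: -0.2222 × log₂(0.2222) = 0.4822
  p(1,0)=1/3: -0.3333 × log₂(0.3333) = 0.5283
  p(1,1)=2/9: -0.2222 × log₂(0.2222) = 0.4822
H(X,Y) = 1.9749 bits


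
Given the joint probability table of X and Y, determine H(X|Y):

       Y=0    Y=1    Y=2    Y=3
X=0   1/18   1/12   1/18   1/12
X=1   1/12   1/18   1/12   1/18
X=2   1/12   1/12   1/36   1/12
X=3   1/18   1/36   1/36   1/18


H(X|Y) = Σ_y p(y) H(X|Y=y)
  p(Y=0) = 5/18, H(X|Y=0) = 1.9710
  p(Y=1) = 1/4, H(X|Y=1) = 1.8911
  p(Y=2) = 7/36, H(X|Y=2) = 1.8424
  p(Y=3) = 5/18, H(X|Y=3) = 1.9710
H(X|Y) = 0.2778×1.9710 + 0.2500×1.8911 + 0.1944×1.8424 + 0.2778×1.9710 = 1.9260 bits


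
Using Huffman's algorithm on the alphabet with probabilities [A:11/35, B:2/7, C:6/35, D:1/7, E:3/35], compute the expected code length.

Huffman tree construction:
Combine smallest probabilities repeatedly
Resulting codes:
  A: 11 (length 2)
  B: 10 (length 2)
  C: 00 (length 2)
  D: 011 (length 3)
  E: 010 (length 3)
Average length = Σ p(s) × length(s) = 2.2286 bits


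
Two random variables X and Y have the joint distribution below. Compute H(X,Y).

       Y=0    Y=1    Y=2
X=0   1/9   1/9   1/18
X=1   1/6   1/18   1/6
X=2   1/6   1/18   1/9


H(X,Y) = -Σ p(x,y) log₂ p(x,y)
  p(0,0)=1/9: -0.1111 × log₂(0.1111) = 0.3522
  p(0,1)=1/9: -0.1111 × log₂(0.1111) = 0.3522
  p(0,2)=1/18: -0.0556 × log₂(0.0556) = 0.2317
  p(1,0)=1/6: -0.1667 × log₂(0.1667) = 0.4308
  p(1,1)=1/18: -0.0556 × log₂(0.0556) = 0.2317
  p(1,2)=1/6: -0.1667 × log₂(0.1667) = 0.4308
  p(2,0)=1/6: -0.1667 × log₂(0.1667) = 0.4308
  p(2,1)=1/18: -0.0556 × log₂(0.0556) = 0.2317
  p(2,2)=1/9: -0.1111 × log₂(0.1111) = 0.3522
H(X,Y) = 3.0441 bits


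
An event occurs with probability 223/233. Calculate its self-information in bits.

Information content I(x) = -log₂(p(x))
I = -log₂(223/233) = -log₂(0.9571)
I = 0.0633 bits


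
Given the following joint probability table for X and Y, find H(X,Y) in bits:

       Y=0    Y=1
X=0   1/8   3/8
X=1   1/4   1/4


H(X,Y) = -Σ p(x,y) log₂ p(x,y)
  p(0,0)=1/8: -0.1250 × log₂(0.1250) = 0.3750
  p(0,1)=3/8: -0.3750 × log₂(0.3750) = 0.5306
  p(1,0)=1/4: -0.2500 × log₂(0.2500) = 0.5000
  p(1,1)=1/4: -0.2500 × log₂(0.2500) = 0.5000
H(X,Y) = 1.9056 bits


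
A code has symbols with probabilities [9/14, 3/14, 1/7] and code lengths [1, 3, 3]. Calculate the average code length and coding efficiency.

Average length L = Σ p_i × l_i = 1.7143 bits
Entropy H = 1.2871 bits
Efficiency η = H/L × 100% = 75.08%


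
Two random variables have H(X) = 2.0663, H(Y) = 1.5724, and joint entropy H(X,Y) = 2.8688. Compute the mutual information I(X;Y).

I(X;Y) = H(X) + H(Y) - H(X,Y)
I(X;Y) = 2.0663 + 1.5724 - 2.8688 = 0.7699 bits


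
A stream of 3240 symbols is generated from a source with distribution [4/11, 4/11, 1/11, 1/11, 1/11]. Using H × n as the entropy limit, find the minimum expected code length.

Entropy H = 2.0049 bits/symbol
Minimum bits = H × n = 2.0049 × 3240
= 6495.83 bits


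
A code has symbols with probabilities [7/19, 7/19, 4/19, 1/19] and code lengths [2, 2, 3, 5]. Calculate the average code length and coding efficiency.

Average length L = Σ p_i × l_i = 2.3684 bits
Entropy H = 1.7583 bits
Efficiency η = H/L × 100% = 74.24%


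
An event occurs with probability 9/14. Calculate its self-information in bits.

Information content I(x) = -log₂(p(x))
I = -log₂(9/14) = -log₂(0.6429)
I = 0.6374 bits


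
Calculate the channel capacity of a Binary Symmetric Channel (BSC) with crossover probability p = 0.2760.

For BSC with error probability p:
C = 1 - H(p) where H(p) is binary entropy
H(0.2760) = -0.2760 × log₂(0.2760) - 0.7240 × log₂(0.7240)
H(p) = 0.8499
C = 1 - 0.8499 = 0.1501 bits/use


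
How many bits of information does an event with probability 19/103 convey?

Information content I(x) = -log₂(p(x))
I = -log₂(19/103) = -log₂(0.1845)
I = 2.4386 bits


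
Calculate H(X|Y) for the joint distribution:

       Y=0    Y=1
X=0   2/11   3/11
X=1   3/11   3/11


H(X|Y) = Σ_y p(y) H(X|Y=y)
  p(Y=0) = 5/11, H(X|Y=0) = 0.9710
  p(Y=1) = 6/11, H(X|Y=1) = 1.0000
H(X|Y) = 0.4545×0.9710 + 0.5455×1.0000 = 0.9868 bits


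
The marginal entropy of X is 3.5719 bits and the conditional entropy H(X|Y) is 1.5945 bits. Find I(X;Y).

I(X;Y) = H(X) - H(X|Y)
I(X;Y) = 3.5719 - 1.5945 = 1.9774 bits


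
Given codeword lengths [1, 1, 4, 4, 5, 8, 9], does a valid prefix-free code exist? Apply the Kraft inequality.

Kraft inequality: Σ 2^(-l_i) ≤ 1 for prefix-free code
Calculating: 2^(-1) + 2^(-1) + 2^(-4) + 2^(-4) + 2^(-5) + 2^(-8) + 2^(-9)
= 0.5 + 0.5 + 0.0625 + 0.0625 + 0.03125 + 0.00390625 + 0.001953125
= 1.1621
Since 1.1621 > 1, prefix-free code does not exist


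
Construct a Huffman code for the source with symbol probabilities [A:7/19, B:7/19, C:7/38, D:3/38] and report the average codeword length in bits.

Huffman tree construction:
Combine smallest probabilities repeatedly
Resulting codes:
  A: 11 (length 2)
  B: 0 (length 1)
  C: 101 (length 3)
  D: 100 (length 3)
Average length = Σ p(s) × length(s) = 1.8947 bits


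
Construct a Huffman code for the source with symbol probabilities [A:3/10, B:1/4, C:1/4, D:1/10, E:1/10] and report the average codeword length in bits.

Huffman tree construction:
Combine smallest probabilities repeatedly
Resulting codes:
  A: 11 (length 2)
  B: 01 (length 2)
  C: 10 (length 2)
  D: 000 (length 3)
  E: 001 (length 3)
Average length = Σ p(s) × length(s) = 2.2000 bits


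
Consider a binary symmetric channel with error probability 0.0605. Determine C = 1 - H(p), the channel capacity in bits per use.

For BSC with error probability p:
C = 1 - H(p) where H(p) is binary entropy
H(0.0605) = -0.0605 × log₂(0.0605) - 0.9395 × log₂(0.9395)
H(p) = 0.3294
C = 1 - 0.3294 = 0.6706 bits/use


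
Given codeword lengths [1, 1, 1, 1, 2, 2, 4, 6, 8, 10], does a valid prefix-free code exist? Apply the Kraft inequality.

Kraft inequality: Σ 2^(-l_i) ≤ 1 for prefix-free code
Calculating: 2^(-1) + 2^(-1) + 2^(-1) + 2^(-1) + 2^(-2) + 2^(-2) + 2^(-4) + 2^(-6) + 2^(-8) + 2^(-10)
= 0.5 + 0.5 + 0.5 + 0.5 + 0.25 + 0.25 + 0.0625 + 0.015625 + 0.00390625 + 0.0009765625
= 2.5830
Since 2.5830 > 1, prefix-free code does not exist


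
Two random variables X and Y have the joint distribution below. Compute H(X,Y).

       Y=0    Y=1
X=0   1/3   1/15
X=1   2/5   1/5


H(X,Y) = -Σ p(x,y) log₂ p(x,y)
  p(0,0)=1/3: -0.3333 × log₂(0.3333) = 0.5283
  p(0,1)=1/15: -0.0667 × log₂(0.0667) = 0.2605
  p(1,0)=2/5: -0.4000 × log₂(0.4000) = 0.5288
  p(1,1)=1/5: -0.2000 × log₂(0.2000) = 0.4644
H(X,Y) = 1.7819 bits


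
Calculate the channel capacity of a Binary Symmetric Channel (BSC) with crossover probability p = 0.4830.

For BSC with error probability p:
C = 1 - H(p) where H(p) is binary entropy
H(0.4830) = -0.4830 × log₂(0.4830) - 0.5170 × log₂(0.5170)
H(p) = 0.9992
C = 1 - 0.9992 = 0.0008 bits/use


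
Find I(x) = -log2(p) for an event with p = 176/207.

Information content I(x) = -log₂(p(x))
I = -log₂(176/207) = -log₂(0.8502)
I = 0.2341 bits


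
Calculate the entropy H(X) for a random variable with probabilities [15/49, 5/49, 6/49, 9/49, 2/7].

H(X) = -Σ p(x) log₂ p(x)
  -15/49 × log₂(15/49) = 0.5228
  -5/49 × log₂(5/49) = 0.3360
  -6/49 × log₂(6/49) = 0.3710
  -9/49 × log₂(9/49) = 0.4490
  -2/7 × log₂(2/7) = 0.5164
H(X) = 2.1952 bits


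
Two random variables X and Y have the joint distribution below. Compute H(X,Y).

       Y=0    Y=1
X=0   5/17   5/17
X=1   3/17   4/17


H(X,Y) = -Σ p(x,y) log₂ p(x,y)
  p(0,0)=5/17: -0.2941 × log₂(0.2941) = 0.5193
  p(0,1)=5/17: -0.2941 × log₂(0.2941) = 0.5193
  p(1,0)=3/17: -0.1765 × log₂(0.1765) = 0.4416
  p(1,1)=4/17: -0.2353 × log₂(0.2353) = 0.4912
H(X,Y) = 1.9713 bits


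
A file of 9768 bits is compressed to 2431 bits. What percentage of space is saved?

Space savings = (1 - Compressed/Original) × 100%
= (1 - 2431/9768) × 100%
= 75.11%


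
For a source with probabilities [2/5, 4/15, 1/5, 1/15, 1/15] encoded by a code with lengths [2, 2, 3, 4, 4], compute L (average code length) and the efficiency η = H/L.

Average length L = Σ p_i × l_i = 2.4667 bits
Entropy H = 2.0226 bits
Efficiency η = H/L × 100% = 82.00%


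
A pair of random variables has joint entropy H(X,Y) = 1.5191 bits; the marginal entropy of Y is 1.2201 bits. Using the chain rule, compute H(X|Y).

Chain rule: H(X,Y) = H(X|Y) + H(Y)
H(X|Y) = H(X,Y) - H(Y) = 1.5191 - 1.2201 = 0.299 bits


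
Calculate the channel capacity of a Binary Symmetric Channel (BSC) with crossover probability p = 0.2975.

For BSC with error probability p:
C = 1 - H(p) where H(p) is binary entropy
H(0.2975) = -0.2975 × log₂(0.2975) - 0.7025 × log₂(0.7025)
H(p) = 0.8782
C = 1 - 0.8782 = 0.1218 bits/use


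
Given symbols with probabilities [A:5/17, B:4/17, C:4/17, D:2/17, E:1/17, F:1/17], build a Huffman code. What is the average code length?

Huffman tree construction:
Combine smallest probabilities repeatedly
Resulting codes:
  A: 11 (length 2)
  B: 00 (length 2)
  C: 01 (length 2)
  D: 100 (length 3)
  E: 1010 (length 4)
  F: 1011 (length 4)
Average length = Σ p(s) × length(s) = 2.3529 bits


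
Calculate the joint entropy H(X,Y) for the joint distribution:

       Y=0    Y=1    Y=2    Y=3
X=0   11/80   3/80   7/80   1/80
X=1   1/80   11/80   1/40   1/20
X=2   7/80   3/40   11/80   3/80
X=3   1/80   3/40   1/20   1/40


H(X,Y) = -Σ p(x,y) log₂ p(x,y)
  p(0,0)=11/80: -0.1375 × log₂(0.1375) = 0.3936
  p(0,1)=3/80: -0.0375 × log₂(0.0375) = 0.1776
  p(0,2)=7/80: -0.0875 × log₂(0.0875) = 0.3075
  p(0,3)=1/80: -0.0125 × log₂(0.0125) = 0.0790
  p(1,0)=1/80: -0.0125 × log₂(0.0125) = 0.0790
  p(1,1)=11/80: -0.1375 × log₂(0.1375) = 0.3936
  p(1,2)=1/40: -0.0250 × log₂(0.0250) = 0.1330
  p(1,3)=1/20: -0.0500 × log₂(0.0500) = 0.2161
  p(2,0)=7/80: -0.0875 × log₂(0.0875) = 0.3075
  p(2,1)=3/40: -0.0750 × log₂(0.0750) = 0.2803
  p(2,2)=11/80: -0.1375 × log₂(0.1375) = 0.3936
  p(2,3)=3/80: -0.0375 × log₂(0.0375) = 0.1776
  p(3,0)=1/80: -0.0125 × log₂(0.0125) = 0.0790
  p(3,1)=3/40: -0.0750 × log₂(0.0750) = 0.2803
  p(3,2)=1/20: -0.0500 × log₂(0.0500) = 0.2161
  p(3,3)=1/40: -0.0250 × log₂(0.0250) = 0.1330
H(X,Y) = 3.6470 bits


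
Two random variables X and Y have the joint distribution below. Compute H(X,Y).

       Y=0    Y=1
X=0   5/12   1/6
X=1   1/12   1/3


H(X,Y) = -Σ p(x,y) log₂ p(x,y)
  p(0,0)=5/12: -0.4167 × log₂(0.4167) = 0.5263
  p(0,1)=1/6: -0.1667 × log₂(0.1667) = 0.4308
  p(1,0)=1/12: -0.0833 × log₂(0.0833) = 0.2987
  p(1,1)=1/3: -0.3333 × log₂(0.3333) = 0.5283
H(X,Y) = 1.7842 bits


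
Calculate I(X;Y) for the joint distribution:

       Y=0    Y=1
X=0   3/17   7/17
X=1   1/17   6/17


H(X) = 0.9774, H(Y) = 0.7871, H(X,Y) = 1.7395
I(X;Y) = H(X) + H(Y) - H(X,Y) = 0.0251 bits


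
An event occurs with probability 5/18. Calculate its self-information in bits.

Information content I(x) = -log₂(p(x))
I = -log₂(5/18) = -log₂(0.2778)
I = 1.8480 bits


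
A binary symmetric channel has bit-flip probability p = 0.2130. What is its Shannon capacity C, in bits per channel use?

For BSC with error probability p:
C = 1 - H(p) where H(p) is binary entropy
H(0.2130) = -0.2130 × log₂(0.2130) - 0.7870 × log₂(0.7870)
H(p) = 0.7472
C = 1 - 0.7472 = 0.2528 bits/use


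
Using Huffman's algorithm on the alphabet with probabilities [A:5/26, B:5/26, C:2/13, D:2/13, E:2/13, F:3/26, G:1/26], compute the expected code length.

Huffman tree construction:
Combine smallest probabilities repeatedly
Resulting codes:
  A: 00 (length 2)
  B: 01 (length 2)
  C: 100 (length 3)
  D: 101 (length 3)
  E: 110 (length 3)
  F: 1111 (length 4)
  G: 1110 (length 4)
Average length = Σ p(s) × length(s) = 2.7692 bits


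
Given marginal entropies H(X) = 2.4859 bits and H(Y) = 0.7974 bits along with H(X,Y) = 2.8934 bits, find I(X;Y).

I(X;Y) = H(X) + H(Y) - H(X,Y)
I(X;Y) = 2.4859 + 0.7974 - 2.8934 = 0.3899 bits


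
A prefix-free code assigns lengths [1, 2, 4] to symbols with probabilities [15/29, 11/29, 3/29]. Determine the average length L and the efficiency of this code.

Average length L = Σ p_i × l_i = 1.6897 bits
Entropy H = 1.3610 bits
Efficiency η = H/L × 100% = 80.55%


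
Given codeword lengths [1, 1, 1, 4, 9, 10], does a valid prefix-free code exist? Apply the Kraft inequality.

Kraft inequality: Σ 2^(-l_i) ≤ 1 for prefix-free code
Calculating: 2^(-1) + 2^(-1) + 2^(-1) + 2^(-4) + 2^(-9) + 2^(-10)
= 0.5 + 0.5 + 0.5 + 0.0625 + 0.001953125 + 0.0009765625
= 1.5654
Since 1.5654 > 1, prefix-free code does not exist


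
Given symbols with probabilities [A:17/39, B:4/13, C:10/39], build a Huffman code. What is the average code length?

Huffman tree construction:
Combine smallest probabilities repeatedly
Resulting codes:
  A: 0 (length 1)
  B: 11 (length 2)
  C: 10 (length 2)
Average length = Σ p(s) × length(s) = 1.5641 bits


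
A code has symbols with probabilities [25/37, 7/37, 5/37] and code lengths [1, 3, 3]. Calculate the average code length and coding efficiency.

Average length L = Σ p_i × l_i = 1.6486 bits
Entropy H = 1.2268 bits
Efficiency η = H/L × 100% = 74.41%


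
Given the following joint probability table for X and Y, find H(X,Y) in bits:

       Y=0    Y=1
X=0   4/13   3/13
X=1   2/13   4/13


H(X,Y) = -Σ p(x,y) log₂ p(x,y)
  p(0,0)=4/13: -0.3077 × log₂(0.3077) = 0.5232
  p(0,1)=3/13: -0.2308 × log₂(0.2308) = 0.4882
  p(1,0)=2/13: -0.1538 × log₂(0.1538) = 0.4155
  p(1,1)=4/13: -0.3077 × log₂(0.3077) = 0.5232
H(X,Y) = 1.9501 bits


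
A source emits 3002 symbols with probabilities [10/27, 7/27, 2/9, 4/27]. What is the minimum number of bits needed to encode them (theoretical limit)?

Entropy H = 1.9260 bits/symbol
Minimum bits = H × n = 1.9260 × 3002
= 5781.79 bits


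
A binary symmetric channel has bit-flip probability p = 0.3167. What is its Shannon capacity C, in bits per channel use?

For BSC with error probability p:
C = 1 - H(p) where H(p) is binary entropy
H(0.3167) = -0.3167 × log₂(0.3167) - 0.6833 × log₂(0.6833)
H(p) = 0.9008
C = 1 - 0.9008 = 0.0992 bits/use


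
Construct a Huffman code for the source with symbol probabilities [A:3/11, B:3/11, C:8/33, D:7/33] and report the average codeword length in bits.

Huffman tree construction:
Combine smallest probabilities repeatedly
Resulting codes:
  A: 10 (length 2)
  B: 11 (length 2)
  C: 01 (length 2)
  D: 00 (length 2)
Average length = Σ p(s) × length(s) = 2.0000 bits


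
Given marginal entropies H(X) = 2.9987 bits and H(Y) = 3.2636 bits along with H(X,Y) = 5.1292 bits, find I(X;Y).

I(X;Y) = H(X) + H(Y) - H(X,Y)
I(X;Y) = 2.9987 + 3.2636 - 5.1292 = 1.1331 bits


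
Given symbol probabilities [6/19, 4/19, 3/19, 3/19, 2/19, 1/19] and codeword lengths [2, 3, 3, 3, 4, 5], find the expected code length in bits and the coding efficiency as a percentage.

Average length L = Σ p_i × l_i = 2.8947 bits
Entropy H = 2.4048 bits
Efficiency η = H/L × 100% = 83.07%


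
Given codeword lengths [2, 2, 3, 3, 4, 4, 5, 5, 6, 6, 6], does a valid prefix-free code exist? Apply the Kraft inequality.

Kraft inequality: Σ 2^(-l_i) ≤ 1 for prefix-free code
Calculating: 2^(-2) + 2^(-2) + 2^(-3) + 2^(-3) + 2^(-4) + 2^(-4) + 2^(-5) + 2^(-5) + 2^(-6) + 2^(-6) + 2^(-6)
= 0.25 + 0.25 + 0.125 + 0.125 + 0.0625 + 0.0625 + 0.03125 + 0.03125 + 0.015625 + 0.015625 + 0.015625
= 0.9844
Since 0.9844 ≤ 1, prefix-free code exists


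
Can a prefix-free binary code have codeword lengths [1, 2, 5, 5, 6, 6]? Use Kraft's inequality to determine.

Kraft inequality: Σ 2^(-l_i) ≤ 1 for prefix-free code
Calculating: 2^(-1) + 2^(-2) + 2^(-5) + 2^(-5) + 2^(-6) + 2^(-6)
= 0.5 + 0.25 + 0.03125 + 0.03125 + 0.015625 + 0.015625
= 0.8438
Since 0.8438 ≤ 1, prefix-free code exists


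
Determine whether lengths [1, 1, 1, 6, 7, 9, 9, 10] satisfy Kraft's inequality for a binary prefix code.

Kraft inequality: Σ 2^(-l_i) ≤ 1 for prefix-free code
Calculating: 2^(-1) + 2^(-1) + 2^(-1) + 2^(-6) + 2^(-7) + 2^(-9) + 2^(-9) + 2^(-10)
= 0.5 + 0.5 + 0.5 + 0.015625 + 0.0078125 + 0.001953125 + 0.001953125 + 0.0009765625
= 1.5283
Since 1.5283 > 1, prefix-free code does not exist


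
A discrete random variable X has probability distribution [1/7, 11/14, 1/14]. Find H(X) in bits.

H(X) = -Σ p(x) log₂ p(x)
  -1/7 × log₂(1/7) = 0.4011
  -11/14 × log₂(11/14) = 0.2734
  -1/14 × log₂(1/14) = 0.2720
H(X) = 0.9464 bits


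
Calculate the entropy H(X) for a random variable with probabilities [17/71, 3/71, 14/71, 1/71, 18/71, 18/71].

H(X) = -Σ p(x) log₂ p(x)
  -17/71 × log₂(17/71) = 0.4938
  -3/71 × log₂(3/71) = 0.1929
  -14/71 × log₂(14/71) = 0.4619
  -1/71 × log₂(1/71) = 0.0866
  -18/71 × log₂(18/71) = 0.5019
  -18/71 × log₂(18/71) = 0.5019
H(X) = 2.2390 bits


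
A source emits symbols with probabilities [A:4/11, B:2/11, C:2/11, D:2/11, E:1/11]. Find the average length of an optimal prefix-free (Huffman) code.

Huffman tree construction:
Combine smallest probabilities repeatedly
Resulting codes:
  A: 11 (length 2)
  B: 101 (length 3)
  C: 00 (length 2)
  D: 01 (length 2)
  E: 100 (length 3)
Average length = Σ p(s) × length(s) = 2.2727 bits


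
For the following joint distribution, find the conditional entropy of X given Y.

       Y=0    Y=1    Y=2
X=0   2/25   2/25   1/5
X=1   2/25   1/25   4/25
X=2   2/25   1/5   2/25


H(X|Y) = Σ_y p(y) H(X|Y=y)
  p(Y=0) = 6/25, H(X|Y=0) = 1.5850
  p(Y=1) = 8/25, H(X|Y=1) = 1.2988
  p(Y=2) = 11/25, H(X|Y=2) = 1.4949
H(X|Y) = 0.2400×1.5850 + 0.3200×1.2988 + 0.4400×1.4949 = 1.4538 bits


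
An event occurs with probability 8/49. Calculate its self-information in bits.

Information content I(x) = -log₂(p(x))
I = -log₂(8/49) = -log₂(0.1633)
I = 2.6147 bits


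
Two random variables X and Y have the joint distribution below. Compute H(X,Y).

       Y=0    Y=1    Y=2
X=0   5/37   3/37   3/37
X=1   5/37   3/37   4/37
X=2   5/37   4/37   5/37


H(X,Y) = -Σ p(x,y) log₂ p(x,y)
  p(0,0)=5/37: -0.1351 × log₂(0.1351) = 0.3902
  p(0,1)=3/37: -0.0811 × log₂(0.0811) = 0.2939
  p(0,2)=3/37: -0.0811 × log₂(0.0811) = 0.2939
  p(1,0)=5/37: -0.1351 × log₂(0.1351) = 0.3902
  p(1,1)=3/37: -0.0811 × log₂(0.0811) = 0.2939
  p(1,2)=4/37: -0.1081 × log₂(0.1081) = 0.3470
  p(2,0)=5/37: -0.1351 × log₂(0.1351) = 0.3902
  p(2,1)=4/37: -0.1081 × log₂(0.1081) = 0.3470
  p(2,2)=5/37: -0.1351 × log₂(0.1351) = 0.3902
H(X,Y) = 3.1364 bits


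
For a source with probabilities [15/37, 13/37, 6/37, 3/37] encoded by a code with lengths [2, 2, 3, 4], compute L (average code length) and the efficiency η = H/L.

Average length L = Σ p_i × l_i = 2.3243 bits
Entropy H = 1.7777 bits
Efficiency η = H/L × 100% = 76.48%


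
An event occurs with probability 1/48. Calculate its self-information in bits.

Information content I(x) = -log₂(p(x))
I = -log₂(1/48) = -log₂(0.0208)
I = 5.5850 bits


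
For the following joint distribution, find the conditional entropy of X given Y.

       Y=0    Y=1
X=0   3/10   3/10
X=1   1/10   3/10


H(X|Y) = Σ_y p(y) H(X|Y=y)
  p(Y=0) = 2/5, H(X|Y=0) = 0.8113
  p(Y=1) = 3/5, H(X|Y=1) = 1.0000
H(X|Y) = 0.4000×0.8113 + 0.6000×1.0000 = 0.9245 bits


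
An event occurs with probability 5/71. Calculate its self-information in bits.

Information content I(x) = -log₂(p(x))
I = -log₂(5/71) = -log₂(0.0704)
I = 3.8278 bits


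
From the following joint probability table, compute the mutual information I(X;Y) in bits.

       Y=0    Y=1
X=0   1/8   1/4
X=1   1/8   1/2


H(X) = 0.9544, H(Y) = 0.8113, H(X,Y) = 1.7500
I(X;Y) = H(X) + H(Y) - H(X,Y) = 0.0157 bits
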